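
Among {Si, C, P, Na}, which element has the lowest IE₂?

Si

The second ionization energy removes an electron from the +1 ion. For each element: Si⁺ still has 3 valence electrons; C⁺ still has 3 valence electrons; P⁺ still has 4 valence electrons; Na⁺ is the bare [Ne] core.
Core electrons are held far more tightly than valence electrons, so Na tops the IE_2 order.
Valence configurations: Si⁺ [Ne]3s²3p¹, C⁺ [He]2s²2p¹, P⁺ [Ne]3s²3p².
Tabulated IE_2 (kJ/mol): Si 1577, C 2353, P 1907, Na 4562.
Overall IE_2 order: Si < P < C < Na.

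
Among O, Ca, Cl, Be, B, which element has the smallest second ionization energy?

Ca

IE_2 is the cost of taking one more electron from the +1 cation: O⁺ still has 5 valence electrons; Ca⁺ still has 1 valence electron; Cl⁺ still has 6 valence electrons; Be⁺ still has 1 valence electron; B⁺ still has 2 valence electrons.
All are still removing valence electrons, so compare the +1 ions as you would atoms: IE_2 generally rises across a period (higher Z_eff) and falls down a group (larger shell), subject to the usual subshell exceptions.
Valence configurations: O⁺ [He]2s²2p³, Ca⁺ [Ar]4s¹, Cl⁺ [Ne]3s²3p⁴, Be⁺ [He]2s¹, B⁺ [He]2s².
The numbers (kJ/mol): O 3388, Ca 1145, Cl 2298, Be 1757, B 2427.
Putting it together, IE_2: Ca < Be < Cl < B < O.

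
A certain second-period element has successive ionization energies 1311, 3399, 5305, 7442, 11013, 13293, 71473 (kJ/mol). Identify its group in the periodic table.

Look for the largest jump between consecutive ionization energies: IE7/IE6 ≈ 5.4, far larger than any earlier ratio.
That jump marks the point where a core electron is being removed. So the atom has 6 valence electrons.
A main-group element with 6 valence electrons is in group 16.

Group 16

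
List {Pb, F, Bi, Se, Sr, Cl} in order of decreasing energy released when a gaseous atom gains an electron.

Cl > F > Se > Bi > Pb > Sr

Electron affinity generally becomes more exothermic across a period toward the halogens and less exothermic down a group.
These span different periods and groups, so the two trends combine.
Pb > Sr: the two effects oppose for this pair; the across-period effect wins (35 vs 5 kJ/mol).
Bi > Pb: Bi lies to the right of Pb in period 6, so the across-period effect alone puts Bi higher.
Se > Bi: relative to Bi, both the across-period and down-group shifts push Se's electron affinity up.
F > Se: relative to Se, both the across-period and down-group shifts push F's electron affinity up.
Cl > F: this pair runs against the simple trend — see the exception note.
Note the exception: Cl has a higher electron affinity than F, contrary to the simple trend — F's small 2p subshell makes the incoming electron feel strong e⁻–e⁻ repulsion, so Cl actually releases more energy on gaining an electron.
Approximate values (kJ/mol): F 328, Cl 349, Se 195, Sr 5, Pb 35, Bi 91.
So from highest to lowest: Cl > F > Se > Bi > Pb > Sr.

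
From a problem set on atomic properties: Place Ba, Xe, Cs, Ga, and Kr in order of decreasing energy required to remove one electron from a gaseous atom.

Kr > Xe > Ga > Ba > Cs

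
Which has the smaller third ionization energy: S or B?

IE_3 is the cost of taking one more electron from the +2 cation: S²⁺ still has 4 valence electrons; B²⁺ still has 1 valence electron.
All are still removing valence electrons, so compare the +2 ions as you would atoms: IE_3 generally rises across a period (higher Z_eff) and falls down a group (larger shell), subject to the usual subshell exceptions.
Valence configurations: S²⁺ [Ne]3s²3p², B²⁺ [He]2s¹.
Tabulated IE_3 (kJ/mol): S 3357, B 3660.
Putting it together, IE_3: S < B.

S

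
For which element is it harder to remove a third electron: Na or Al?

Na

The third ionization energy removes an electron from the +2 ion. For each element: Na²⁺ is already 1 electron into the core; Al²⁺ still has 1 valence electron.
Pulling an electron out of a noble-gas core costs far more than removing a remaining valence electron, so Na sits at the high end of IE_3.
The numbers (kJ/mol): Na 6910, Al 2745.
Hence IE_3: Al < Na.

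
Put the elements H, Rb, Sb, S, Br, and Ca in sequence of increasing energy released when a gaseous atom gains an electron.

H is in period 1, group 1; S is in period 3, group 16; Ca is in period 4, group 2; Br is in period 4, group 17; Rb is in period 5, group 1; Sb is in period 5, group 15.
Adding an electron releases more energy for atoms nearer the top right (short of the noble gases).
Here both period and group differ, so the two effects have to be weighed against each other.
Rb > Ca: this pair runs against the simple trend — see the exception note.
H > Rb: H sits above Rb in group 1, so the down-group effect alone puts H higher.
Sb > H: the two effects oppose for this pair; the across-period effect wins (103 vs 73 kJ/mol).
S > Sb: both effects reinforce here, so S is clearly the higher of the two.
Br > S: the two effects oppose for this pair; the across-period effect wins (325 vs 200 kJ/mol).
Note the exception: Rb has a higher electron affinity than Ca, contrary to the simple trend — adding an electron to Ca (ns²) has to open a new, higher-energy np subshell, which is unfavourable.
For reference (kJ/mol): H 73, S 200, Ca 2, Br 325, Rb 47, Sb 103.
So from lowest to highest: Ca < Rb < H < Sb < S < Br.

Ca < Rb < H < Sb < S < Br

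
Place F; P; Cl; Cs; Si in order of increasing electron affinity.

Cs, P, Si, F, Cl

Adding an electron releases more energy for atoms nearer the top right (short of the noble gases).
Here both period and group differ, so the two effects have to be weighed against each other.
P > Cs: relative to Cs, both the across-period and down-group shifts push P's electron affinity up.
Si > P: this pair runs against the simple trend — see the exception note.
F > Si: relative to Si, both the across-period and down-group shifts push F's electron affinity up.
Cl > F: this pair runs against the simple trend — see the exception note.
Note the exception: Si has a higher electron affinity than P, contrary to the simple trend — adding an electron to P's half-filled 3p³ is unfavourable, so Si (3p²) has the more exothermic EA.
Note the exception: Cl has a higher electron affinity than F, contrary to the simple trend — F's small 2p subshell makes the incoming electron feel strong e⁻–e⁻ repulsion, so Cl actually releases more energy on gaining an electron.
For reference (kJ/mol): F 328, Si 134, P 72, Cl 349, Cs 46.
So from lowest to highest: Cs < P < Si < F < Cl.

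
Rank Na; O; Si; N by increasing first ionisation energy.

N is in period 2, group 15; O is in period 2, group 16; Na is in period 3, group 1; Si is in period 3, group 14.
First ionization energy rises across a period (greater Z_eff holds electrons more tightly) and falls down a group (valence electrons are farther from the nucleus).
Neither a single period nor a single group — weigh both effects.
Si > Na: both are in period 3; the period trend gives Si the larger value.
O > Si: both effects reinforce here, so O is clearly the higher of the two.
N > O: this pair runs against the simple trend — see the exception note.
Note the exception: N has a higher first ionization energy than O, contrary to the simple trend — pairing an electron in O's 2p⁴ costs repulsion energy, so O ionizes more easily than half-filled N (2p³).
Approximate values (kJ/mol): N 1402, O 1314, Na 496, Si 786.
So from lowest to highest: Na < Si < O < N.

Na, Si, O, N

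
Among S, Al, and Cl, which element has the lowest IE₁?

Al

Al is in period 3, group 13; S is in period 3, group 16; Cl is in period 3, group 17.
First ionization energy rises across a period (greater Z_eff holds electrons more tightly) and falls down a group (valence electrons are farther from the nucleus).
All lie in period 3, so first ionization energy increases left to right.
The lowest IE₁ among these belongs to Al.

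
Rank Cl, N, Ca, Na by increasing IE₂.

Ca, Cl, N, Na

The second ionization energy removes an electron from the +1 ion. For each element: Cl⁺ still has 6 valence electrons; N⁺ still has 4 valence electrons; Ca⁺ still has 1 valence electron; Na⁺ is the bare [Ne] core.
Core electrons are held far more tightly than valence electrons, so Na tops the IE_2 order.
Valence configurations: Cl⁺ [Ne]3s²3p⁴, N⁺ [He]2s²2p², Ca⁺ [Ar]4s¹.
Tabulated IE_2 (kJ/mol): Cl 2298, N 2856, Ca 1145, Na 4562.
Overall IE_2 order: Ca < Cl < N < Na.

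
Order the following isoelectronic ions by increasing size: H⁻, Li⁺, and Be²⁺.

Be²⁺, Li⁺, H⁻

All of these have 2 electrons, so size is governed by nuclear charge alone: the more protons, the stronger the pull on the same electron cloud, and the smaller the ion.
Nuclear charges: Be²⁺ (Z=4), Li⁺ (Z=3), H⁻ (Z=1).
Smallest to largest: Be²⁺ < Li⁺ < H⁻.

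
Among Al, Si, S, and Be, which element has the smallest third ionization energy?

Consider each +2 ion: Al²⁺ still has 1 valence electron; Si²⁺ still has 2 valence electrons; S²⁺ still has 4 valence electrons; Be²⁺ is the bare [He] core.
Core electrons are held far more tightly than valence electrons, so Be tops the IE_3 order.
Valence configurations: Al²⁺ [Ne]3s¹, Si²⁺ [Ne]3s², S²⁺ [Ne]3s²3p².
The numbers (kJ/mol): Al 2745, Si 3232, S 3357, Be 14849.
So the third ionization energies run Al < Si < S < Be.

Al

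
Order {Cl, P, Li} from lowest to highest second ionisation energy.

The second ionization energy removes an electron from the +1 ion. For each element: Cl⁺ still has 6 valence electrons; P⁺ still has 4 valence electrons; Li⁺ is the bare [He] core.
Pulling an electron out of a noble-gas core costs far more than removing a remaining valence electron, so Li sits at the high end of IE_2.
Valence configurations: Cl⁺ [Ne]3s²3p⁴, P⁺ [Ne]3s²3p².
The numbers (kJ/mol): Cl 2298, P 1907, Li 7298.
Overall IE_2 order: P < Cl < Li.

P < Cl < Li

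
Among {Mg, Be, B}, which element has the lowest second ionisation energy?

Consider each +1 ion: Mg⁺ still has 1 valence electron; Be⁺ still has 1 valence electron; B⁺ still has 2 valence electrons.
All are still removing valence electrons, so compare the +1 ions as you would atoms: IE_2 generally rises across a period (higher Z_eff) and falls down a group (larger shell), subject to the usual subshell exceptions.
Valence configurations: Mg⁺ [Ne]3s¹, Be⁺ [He]2s¹, B⁺ [He]2s².
Tabulated IE_2 (kJ/mol): Mg 1451, Be 1757, B 2427.
Hence IE_2: Mg < Be < B.

Mg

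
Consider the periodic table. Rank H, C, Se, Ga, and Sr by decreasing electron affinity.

Se > C > H > Ga > Sr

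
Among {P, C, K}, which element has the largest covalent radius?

K

C is in period 2, group 14; P is in period 3, group 15; K is in period 4, group 1.
Atomic radius shrinks across a period as nuclear charge pulls the same shell inward, and grows down a group as new shells are added.
These span different periods and groups, so the two trends combine.
P > C: period and group pull opposite ways; the down-group shift dominates (111 vs 75 pm).
K > P: both effects reinforce here, so K is clearly the larger of the two.
For reference (pm): C 75, P 111, K 196.
The largest covalent radius among these belongs to K.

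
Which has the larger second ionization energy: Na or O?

Na

IE_2 is the cost of taking one more electron from the +1 cation: Na⁺ is the bare [Ne] core; O⁺ still has 5 valence electrons.
Breaking into a closed-shell core is much more expensive than removing a leftover valence electron — Na has the largest IE_2 here.
Approximate IE_2 values (kJ/mol): Na 4562, O 3388.
Overall IE_2 order: O < Na.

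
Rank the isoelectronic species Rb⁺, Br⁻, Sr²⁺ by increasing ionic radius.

All of these have 36 electrons, so size is governed by nuclear charge alone: the more protons, the stronger the pull on the same electron cloud, and the smaller the ion.
Nuclear charges: Sr²⁺ (Z=38), Rb⁺ (Z=37), Br⁻ (Z=35).
Smallest to largest: Sr²⁺ < Rb⁺ < Br⁻.

Sr²⁺ < Rb⁺ < Br⁻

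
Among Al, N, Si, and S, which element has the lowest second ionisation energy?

Si

After 1 electron has been removed, what remains? Al⁺ still has 2 valence electrons; N⁺ still has 4 valence electrons; Si⁺ still has 3 valence electrons; S⁺ still has 5 valence electrons.
All are still removing valence electrons, so compare the +1 ions as you would atoms: IE_2 generally rises across a period (higher Z_eff) and falls down a group (larger shell), subject to the usual subshell exceptions.
Valence configurations: Al⁺ [Ne]3s², N⁺ [He]2s²2p², Si⁺ [Ne]3s²3p¹, S⁺ [Ne]3s²3p³.
Si⁺ loses a lone 3p electron whereas Al⁺ must break into a filled 3s² pair, so IE_2(Al) > IE_2(Si) even though Si has the higher nuclear charge.
Approximate IE_2 values (kJ/mol): Al 1817, N 2856, Si 1577, S 2252.
Overall IE_2 order: Si < Al < S < N.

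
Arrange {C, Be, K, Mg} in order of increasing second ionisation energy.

Mg < Be < C < K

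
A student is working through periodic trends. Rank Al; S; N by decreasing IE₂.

N > S > Al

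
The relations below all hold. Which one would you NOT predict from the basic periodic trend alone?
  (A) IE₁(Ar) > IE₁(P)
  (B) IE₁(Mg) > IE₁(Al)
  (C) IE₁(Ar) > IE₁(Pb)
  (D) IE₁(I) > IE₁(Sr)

The general trend: first ionisation energy increases across a period and decreases down a group.
(A) Ar (period 3, group 18) vs P (period 3, group 15): the stated order agrees with the simple trend.
(B) Mg (period 3, group 2) vs Al (period 3, group 13): the stated order contradicts the simple trend.
(C) Ar (period 3, group 18) vs Pb (period 6, group 14): the stated order agrees with the simple trend.
(D) I (period 5, group 17) vs Sr (period 5, group 2): the stated order agrees with the simple trend.
The exception is (B): Al's single 3p electron is easier to remove than one from Mg's filled 3s².

(B)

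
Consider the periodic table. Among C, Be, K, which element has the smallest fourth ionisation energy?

K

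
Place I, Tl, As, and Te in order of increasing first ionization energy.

Tl < Te < As < I

As is in period 4, group 15; Te is in period 5, group 16; I is in period 5, group 17; Tl is in period 6, group 13.
First ionization energy rises across a period (greater Z_eff holds electrons more tightly) and falls down a group (valence electrons are farther from the nucleus).
These span different periods and groups, so the two trends combine.
Te > Tl: both effects reinforce here, so Te is clearly the higher of the two.
As > Te: the two effects oppose for this pair; the down-group effect wins (947 vs 869 kJ/mol).
I > As: period and group pull opposite ways; the across-period shift dominates (1008 vs 947 kJ/mol).
For reference (kJ/mol): As 947, Te 869, I 1008, Tl 589.
So from lowest to highest: Tl < Te < As < I.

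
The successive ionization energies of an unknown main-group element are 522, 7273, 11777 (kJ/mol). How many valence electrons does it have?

Look for the largest jump between consecutive ionization energies: IE2/IE1 ≈ 13.9, far larger than any earlier ratio.
That jump marks the point where a core electron is being removed. So the atom has 1 valence electron.

1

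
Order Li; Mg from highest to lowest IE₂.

After 1 electron has been removed, what remains? Li⁺ is the bare [He] core; Mg⁺ still has 1 valence electron.
Pulling an electron out of a noble-gas core costs far more than removing a remaining valence electron, so Li sits at the high end of IE_2.
The numbers (kJ/mol): Li 7298, Mg 1451.
Putting it together, IE_2: Mg < Li.

Li, Mg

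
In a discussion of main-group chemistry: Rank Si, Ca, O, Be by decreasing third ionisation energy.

After 2 electrons have been removed, what remains? Si²⁺ still has 2 valence electrons; Ca²⁺ is the bare [Ar] core; O²⁺ still has 4 valence electrons; Be²⁺ is the bare [He] core.
Usually core removal costs more than valence removal, but here the competition is close: a tightly held n=2 valence electron can cost more to remove than an n=3 core electron, so the actual values have to decide it.
Valence configurations: Si²⁺ [Ne]3s², O²⁺ [He]2s²2p².
Tabulated IE_3 (kJ/mol): Si 3232, Ca 4912, O 5300, Be 14849.
Overall IE_3 order: Si < Ca < O < Be.

Be > O > Ca > Si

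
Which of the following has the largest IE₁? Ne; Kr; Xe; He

He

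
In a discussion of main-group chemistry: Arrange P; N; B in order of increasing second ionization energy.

The second ionization energy removes an electron from the +1 ion. For each element: P⁺ still has 4 valence electrons; N⁺ still has 4 valence electrons; B⁺ still has 2 valence electrons.
All are still removing valence electrons, so compare the +1 ions as you would atoms: IE_2 generally rises across a period (higher Z_eff) and falls down a group (larger shell), subject to the usual subshell exceptions.
Valence configurations: P⁺ [Ne]3s²3p², N⁺ [He]2s²2p², B⁺ [He]2s².
Approximate IE_2 values (kJ/mol): P 1907, N 2856, B 2427.
Putting it together, IE_2: P < B < N.

P, B, N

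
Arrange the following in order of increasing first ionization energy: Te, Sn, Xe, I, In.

In, Sn, Te, I, Xe

In is in period 5, group 13; Sn is in period 5, group 14; Te is in period 5, group 16; I is in period 5, group 17; Xe is in period 5, group 18.
IE₁ increases left→right with effective nuclear charge and decreases top→bottom as the valence shell moves farther out.
All lie in period 5, so first ionization energy increases left to right.
So from lowest to highest: In < Sn < Te < I < Xe.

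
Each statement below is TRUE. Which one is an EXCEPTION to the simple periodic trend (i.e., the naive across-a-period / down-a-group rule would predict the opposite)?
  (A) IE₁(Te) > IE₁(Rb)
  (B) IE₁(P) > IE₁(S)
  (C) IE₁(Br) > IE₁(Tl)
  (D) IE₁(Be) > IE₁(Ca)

(B)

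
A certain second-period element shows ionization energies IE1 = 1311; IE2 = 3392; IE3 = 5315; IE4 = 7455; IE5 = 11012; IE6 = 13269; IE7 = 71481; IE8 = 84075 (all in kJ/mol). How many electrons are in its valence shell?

Look for the largest jump between consecutive ionization energies: IE7/IE6 ≈ 5.4, far larger than any earlier ratio.
That jump marks the point where a core electron is being removed. So the atom has 6 valence electrons.

6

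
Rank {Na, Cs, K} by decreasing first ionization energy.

Na is in period 3, group 1; K is in period 4, group 1; Cs is in period 6, group 1.
Removing the outermost electron gets harder across a period and easier down a group.
All are in group 1, so first ionization energy increases up the group.
So from highest to lowest: Na > K > Cs.

Na > K > Cs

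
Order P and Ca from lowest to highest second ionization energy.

The second ionization energy removes an electron from the +1 ion. For each element: P⁺ still has 4 valence electrons; Ca⁺ still has 1 valence electron.
All are still removing valence electrons, so compare the +1 ions as you would atoms: IE_2 generally rises across a period (higher Z_eff) and falls down a group (larger shell), subject to the usual subshell exceptions.
Valence configurations: P⁺ [Ne]3s²3p², Ca⁺ [Ar]4s¹.
Approximate IE_2 values (kJ/mol): P 1907, Ca 1145.
So the second ionization energies run Ca < P.

Ca < P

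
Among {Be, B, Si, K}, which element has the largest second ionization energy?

The second ionization energy removes an electron from the +1 ion. For each element: Be⁺ still has 1 valence electron; B⁺ still has 2 valence electrons; Si⁺ still has 3 valence electrons; K⁺ is the bare [Ar] core.
Breaking into a closed-shell core is much more expensive than removing a leftover valence electron — K has the largest IE_2 here.
Valence configurations: Be⁺ [He]2s¹, B⁺ [He]2s², Si⁺ [Ne]3s²3p¹.
Approximate IE_2 values (kJ/mol): Be 1757, B 2427, Si 1577, K 3052.
Overall IE_2 order: Si < Be < B < K.

K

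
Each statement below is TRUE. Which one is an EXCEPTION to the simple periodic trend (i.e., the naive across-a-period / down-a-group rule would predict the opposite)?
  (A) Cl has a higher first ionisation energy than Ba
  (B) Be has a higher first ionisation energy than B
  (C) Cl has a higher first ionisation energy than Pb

(B)

The general trend: first ionisation energy increases across a period and decreases down a group.
(A) Cl (period 3, group 17) vs Ba (period 6, group 2): the stated order agrees with the simple trend.
(B) Be (period 2, group 2) vs B (period 2, group 13): the stated order contradicts the simple trend.
(C) Cl (period 3, group 17) vs Pb (period 6, group 14): the stated order agrees with the simple trend.
The exception is (B): removing B's lone 2p electron is easier than breaking Be's filled 2s².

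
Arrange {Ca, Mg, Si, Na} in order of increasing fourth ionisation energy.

The fourth ionization energy removes an electron from the +3 ion. For each element: Ca³⁺ is already 1 electron into the core; Mg³⁺ is already 1 electron into the core; Si³⁺ still has 1 valence electron; Na³⁺ is already 2 electrons into the core.
Pulling an electron out of a noble-gas core costs far more than removing a remaining valence electron, so Ca, Na and Mg sit at the high end of IE_4.
Approximate IE_4 values (kJ/mol): Ca 6491, Mg 10543, Si 4356, Na 9543.
Putting it together, IE_4: Si < Ca < Na < Mg.

Si, Ca, Na, Mg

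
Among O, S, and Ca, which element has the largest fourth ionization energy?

O

IE_4 is the cost of taking one more electron from the +3 cation: O³⁺ still has 3 valence electrons; S³⁺ still has 3 valence electrons; Ca³⁺ is already 1 electron into the core.
Usually core removal costs more than valence removal, but here the competition is close: a tightly held n=2 valence electron can cost more to remove than an n=3 core electron, so the actual values have to decide it.
Valence configurations: O³⁺ [He]2s²2p¹, S³⁺ [Ne]3s²3p¹.
Tabulated IE_4 (kJ/mol): O 7469, S 4556, Ca 6491.
Hence IE_4: S < Ca < O.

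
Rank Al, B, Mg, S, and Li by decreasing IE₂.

Li > B > S > Al > Mg

Consider each +1 ion: Al⁺ still has 2 valence electrons; B⁺ still has 2 valence electrons; Mg⁺ still has 1 valence electron; S⁺ still has 5 valence electrons; Li⁺ is the bare [He] core.
Core electrons are held far more tightly than valence electrons, so Li tops the IE_2 order.
Valence configurations: Al⁺ [Ne]3s², B⁺ [He]2s², Mg⁺ [Ne]3s¹, S⁺ [Ne]3s²3p³.
Approximate IE_2 values (kJ/mol): Al 1817, B 2427, Mg 1451, S 2252, Li 7298.
Putting it together, IE_2: Mg < Al < S < B < Li.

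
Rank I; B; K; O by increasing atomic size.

B is in period 2, group 13; O is in period 2, group 16; K is in period 4, group 1; I is in period 5, group 17.
Moving right in a period, electrons are added to the same shell under a stronger nuclear pull, so atoms get smaller; moving down, a new shell is opened and atoms get larger.
Here both period and group differ, so the two effects have to be weighed against each other.
B > O: B lies to the left of O in period 2, so the across-period effect alone puts B larger.
I > B: period and group pull opposite ways; the down-group shift dominates (133 vs 85 pm).
K > I: the two effects oppose for this pair; the across-period effect wins (196 vs 133 pm).
For reference (pm): B 85, O 63, K 196, I 133.
So from smallest to largest: O < B < I < K.

O < B < I < K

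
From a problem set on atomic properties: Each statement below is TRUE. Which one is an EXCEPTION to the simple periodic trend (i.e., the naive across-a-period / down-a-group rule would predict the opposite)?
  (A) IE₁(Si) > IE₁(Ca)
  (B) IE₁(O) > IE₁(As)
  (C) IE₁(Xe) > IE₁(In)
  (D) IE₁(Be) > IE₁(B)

The general trend: first ionisation energy increases across a period and decreases down a group.
(A) Si (period 3, group 14) vs Ca (period 4, group 2): the stated order agrees with the simple trend.
(B) O (period 2, group 16) vs As (period 4, group 15): the stated order agrees with the simple trend.
(C) Xe (period 5, group 18) vs In (period 5, group 13): the stated order agrees with the simple trend.
(D) Be (period 2, group 2) vs B (period 2, group 13): the stated order contradicts the simple trend.
The exception is (D): removing B's lone 2p electron is easier than breaking Be's filled 2s².

(D)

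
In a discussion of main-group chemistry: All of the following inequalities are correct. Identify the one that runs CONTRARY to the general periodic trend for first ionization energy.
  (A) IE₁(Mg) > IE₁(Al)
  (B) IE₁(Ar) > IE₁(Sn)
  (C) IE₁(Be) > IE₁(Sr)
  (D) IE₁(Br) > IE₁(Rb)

The general trend: first ionization energy increases across a period and decreases down a group.
(A) Mg (period 3, group 2) vs Al (period 3, group 13): the stated order contradicts the simple trend.
(B) Ar (period 3, group 18) vs Sn (period 5, group 14): the stated order agrees with the simple trend.
(C) Be (period 2, group 2) vs Sr (period 5, group 2): the stated order agrees with the simple trend.
(D) Br (period 4, group 17) vs Rb (period 5, group 1): the stated order agrees with the simple trend.
The exception is (A): Al's single 3p electron is easier to remove than one from Mg's filled 3s².

(A)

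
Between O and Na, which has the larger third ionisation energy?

Na

Consider each +2 ion: O²⁺ still has 4 valence electrons; Na²⁺ is already 1 electron into the core.
Pulling an electron out of a noble-gas core costs far more than removing a remaining valence electron, so Na sits at the high end of IE_3.
Approximate IE_3 values (kJ/mol): O 5300, Na 6910.
Hence IE_3: O < Na.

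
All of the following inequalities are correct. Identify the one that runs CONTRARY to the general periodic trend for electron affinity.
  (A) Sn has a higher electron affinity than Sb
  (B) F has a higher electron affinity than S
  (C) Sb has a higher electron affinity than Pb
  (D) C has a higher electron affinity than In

(A)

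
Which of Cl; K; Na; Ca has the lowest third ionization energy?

Consider each +2 ion: Cl²⁺ still has 5 valence electrons; K²⁺ is already 1 electron into the core; Na²⁺ is already 1 electron into the core; Ca²⁺ is the bare [Ar] core.
Breaking into a closed-shell core is much more expensive than removing a leftover valence electron — K, Ca and Na have the largest IE_3 here.
Tabulated IE_3 (kJ/mol): Cl 3822, K 4420, Na 6910, Ca 4912.
So the third ionization energies run Cl < K < Ca < Na.

Cl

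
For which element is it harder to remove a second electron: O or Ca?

After 1 electron has been removed, what remains? O⁺ still has 5 valence electrons; Ca⁺ still has 1 valence electron.
All are still removing valence electrons, so compare the +1 ions as you would atoms: IE_2 generally rises across a period (higher Z_eff) and falls down a group (larger shell), subject to the usual subshell exceptions.
Valence configurations: O⁺ [He]2s²2p³, Ca⁺ [Ar]4s¹.
Tabulated IE_2 (kJ/mol): O 3388, Ca 1145.
Overall IE_2 order: Ca < O.

O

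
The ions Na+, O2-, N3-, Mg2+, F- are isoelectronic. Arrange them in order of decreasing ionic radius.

N3- > O2- > F- > Na+ > Mg2+

All of these have 10 electrons, so size is governed by nuclear charge alone: the more protons, the stronger the pull on the same electron cloud, and the smaller the ion.
Nuclear charges: Mg2+ (Z=12), Na+ (Z=11), F- (Z=9), O2- (Z=8), N3- (Z=7).
Largest to smallest: N3- > O2- > F- > Na+ > Mg2+.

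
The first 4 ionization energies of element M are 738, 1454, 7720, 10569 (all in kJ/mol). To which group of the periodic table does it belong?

Look for the largest jump between consecutive ionization energies: IE3/IE2 ≈ 5.3, far larger than any earlier ratio.
That jump marks the point where a core electron is being removed. So the atom has 2 valence electrons.
A main-group element with 2 valence electrons is in group 2.

Group 2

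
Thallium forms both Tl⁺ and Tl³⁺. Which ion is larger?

Tl⁺

Both ions have Z = 81 protons, but Tl³⁺ has lost more electrons, so its remaining electrons feel a larger effective nuclear charge per electron and are pulled in more tightly.
Higher positive charge → smaller ion, so Tl⁺ > Tl³⁺.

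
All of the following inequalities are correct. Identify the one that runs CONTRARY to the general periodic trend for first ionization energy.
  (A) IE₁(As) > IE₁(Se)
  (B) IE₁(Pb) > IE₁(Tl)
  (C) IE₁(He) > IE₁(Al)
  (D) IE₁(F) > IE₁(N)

The general trend: first ionization energy increases across a period and decreases down a group.
(A) As (period 4, group 15) vs Se (period 4, group 16): the stated order contradicts the simple trend.
(B) Pb (period 6, group 14) vs Tl (period 6, group 13): the stated order agrees with the simple trend.
(C) He (period 1, group 18) vs Al (period 3, group 13): the stated order agrees with the simple trend.
(D) F (period 2, group 17) vs N (period 2, group 15): the stated order agrees with the simple trend.
The exception is (A): Se (4p⁴) ionizes more easily than half-filled As (4p³).

(A)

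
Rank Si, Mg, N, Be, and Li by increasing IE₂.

Mg < Si < Be < N < Li

Consider each +1 ion: Si⁺ still has 3 valence electrons; Mg⁺ still has 1 valence electron; N⁺ still has 4 valence electrons; Be⁺ still has 1 valence electron; Li⁺ is the bare [He] core.
Pulling an electron out of a noble-gas core costs far more than removing a remaining valence electron, so Li sits at the high end of IE_2.
Valence configurations: Si⁺ [Ne]3s²3p¹, Mg⁺ [Ne]3s¹, N⁺ [He]2s²2p², Be⁺ [He]2s¹.
The numbers (kJ/mol): Si 1577, Mg 1451, N 2856, Be 1757, Li 7298.
Hence IE_2: Mg < Si < Be < N < Li.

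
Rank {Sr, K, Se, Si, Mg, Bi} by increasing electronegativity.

K < Sr < Mg < Si < Bi < Se

Mg is in period 3, group 2; Si is in period 3, group 14; K is in period 4, group 1; Se is in period 4, group 16; Sr is in period 5, group 2; Bi is in period 6, group 15.
Electronegativity increases across a period and decreases down a group, tracking effective nuclear charge and atomic size.
Neither a single period nor a single group — weigh both effects.
Sr > K: period and group pull opposite ways; the across-period shift dominates (0.95 vs 0.82).
Mg > Sr: Mg sits above Sr in group 2, so the down-group effect alone puts Mg higher.
Si > Mg: both are in period 3; the period trend gives Si the larger value.
Bi > Si: period and group pull opposite ways; the across-period shift dominates (2.02 vs 1.90).
Se > Bi: both effects reinforce here, so Se is clearly the higher of the two.
For reference (Pauling): Mg 1.31, Si 1.90, K 0.82, Se 2.55, Sr 0.95, Bi 2.02.
So from lowest to highest: K < Sr < Mg < Si < Bi < Se.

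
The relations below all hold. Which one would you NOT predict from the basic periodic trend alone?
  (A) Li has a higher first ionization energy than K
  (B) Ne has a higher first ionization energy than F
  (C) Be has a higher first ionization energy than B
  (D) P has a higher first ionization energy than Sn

(C)

The general trend: first ionization energy increases across a period and decreases down a group.
(A) Li (period 2, group 1) vs K (period 4, group 1): the stated order agrees with the simple trend.
(B) Ne (period 2, group 18) vs F (period 2, group 17): the stated order agrees with the simple trend.
(C) Be (period 2, group 2) vs B (period 2, group 13): the stated order contradicts the simple trend.
(D) P (period 3, group 15) vs Sn (period 5, group 14): the stated order agrees with the simple trend.
The exception is (C): removing B's lone 2p electron is easier than breaking Be's filled 2s².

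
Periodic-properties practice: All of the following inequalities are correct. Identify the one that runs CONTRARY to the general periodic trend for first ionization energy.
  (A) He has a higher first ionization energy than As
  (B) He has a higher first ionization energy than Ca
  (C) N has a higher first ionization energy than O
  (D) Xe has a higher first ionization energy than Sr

(C)

The general trend: first ionization energy increases across a period and decreases down a group.
(A) He (period 1, group 18) vs As (period 4, group 15): the stated order agrees with the simple trend.
(B) He (period 1, group 18) vs Ca (period 4, group 2): the stated order agrees with the simple trend.
(C) N (period 2, group 15) vs O (period 2, group 16): the stated order contradicts the simple trend.
(D) Xe (period 5, group 18) vs Sr (period 5, group 2): the stated order agrees with the simple trend.
The exception is (C): pairing an electron in O's 2p⁴ costs repulsion energy, so O ionizes more easily than half-filled N (2p³).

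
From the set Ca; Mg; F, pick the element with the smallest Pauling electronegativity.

Ca

Smaller atoms with higher effective nuclear charge are more electronegative.
These span different periods and groups, so the two trends combine.
Mg > Ca: Mg sits above Ca in group 2, so the down-group effect alone puts Mg higher.
F > Mg: relative to Mg, both the across-period and down-group shifts push F's electronegativity up.
For reference (Pauling): F 3.98, Mg 1.31, Ca 1.00.
The smallest Pauling electronegativity among these belongs to Ca.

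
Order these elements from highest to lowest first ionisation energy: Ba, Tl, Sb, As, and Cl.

Cl is in period 3, group 17; As is in period 4, group 15; Sb is in period 5, group 15; Ba is in period 6, group 2; Tl is in period 6, group 13.
IE₁ increases left→right with effective nuclear charge and decreases top→bottom as the valence shell moves farther out.
Neither a single period nor a single group — weigh both effects.
Tl > Ba: both are in period 6; the period trend gives Tl the larger value.
Sb > Tl: relative to Tl, both the across-period and down-group shifts push Sb's first ionization energy up.
As > Sb: As sits above Sb in group 15, so the down-group effect alone puts As higher.
Cl > As: relative to As, both the across-period and down-group shifts push Cl's first ionization energy up.
Tabulated first ionization energy (kJ/mol): Cl 1251, As 947, Sb 831, Ba 503, Tl 589.
So from highest to lowest: Cl > As > Sb > Tl > Ba.

Cl > As > Sb > Tl > Ba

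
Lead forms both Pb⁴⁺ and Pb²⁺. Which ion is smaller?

Pb⁴⁺

Both ions have Z = 82 protons, but Pb⁴⁺ has lost more electrons, so its remaining electrons feel a larger effective nuclear charge per electron and are pulled in more tightly.
Higher positive charge → smaller ion, so Pb²⁺ > Pb⁴⁺.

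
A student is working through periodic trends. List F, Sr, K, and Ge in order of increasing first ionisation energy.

F is in period 2, group 17; K is in period 4, group 1; Ge is in period 4, group 14; Sr is in period 5, group 2.
Removing the outermost electron gets harder across a period and easier down a group.
Neither a single period nor a single group — weigh both effects.
Sr > K: period and group pull opposite ways; the across-period shift dominates (550 vs 419 kJ/mol).
Ge > Sr: both effects reinforce here, so Ge is clearly the higher of the two.
F > Ge: both effects reinforce here, so F is clearly the higher of the two.
For reference (kJ/mol): F 1681, K 419, Ge 762, Sr 550.
So from lowest to highest: K < Sr < Ge < F.

K < Sr < Ge < F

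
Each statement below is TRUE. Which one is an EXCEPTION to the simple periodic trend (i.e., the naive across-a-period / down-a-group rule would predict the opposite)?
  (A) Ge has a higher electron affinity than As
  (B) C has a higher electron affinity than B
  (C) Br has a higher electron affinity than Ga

The general trend: electron affinity increases across a period and decreases down a group.
(A) Ge (period 4, group 14) vs As (period 4, group 15): the stated order contradicts the simple trend.
(B) C (period 2, group 14) vs B (period 2, group 13): the stated order agrees with the simple trend.
(C) Br (period 4, group 17) vs Ga (period 4, group 13): the stated order agrees with the simple trend.
The exception is (A): adding an electron to As's half-filled 4p³ is unfavourable, so Ge (4p²) has the more exothermic EA.

(A)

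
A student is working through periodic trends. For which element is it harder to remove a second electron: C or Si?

C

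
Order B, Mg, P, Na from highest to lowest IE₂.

Na, B, P, Mg

After 1 electron has been removed, what remains? B⁺ still has 2 valence electrons; Mg⁺ still has 1 valence electron; P⁺ still has 4 valence electrons; Na⁺ is the bare [Ne] core.
Pulling an electron out of a noble-gas core costs far more than removing a remaining valence electron, so Na sits at the high end of IE_2.
Valence configurations: B⁺ [He]2s², Mg⁺ [Ne]3s¹, P⁺ [Ne]3s²3p².
The numbers (kJ/mol): B 2427, Mg 1451, P 1907, Na 4562.
Overall IE_2 order: Mg < P < B < Na.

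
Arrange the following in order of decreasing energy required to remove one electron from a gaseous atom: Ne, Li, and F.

Ne > F > Li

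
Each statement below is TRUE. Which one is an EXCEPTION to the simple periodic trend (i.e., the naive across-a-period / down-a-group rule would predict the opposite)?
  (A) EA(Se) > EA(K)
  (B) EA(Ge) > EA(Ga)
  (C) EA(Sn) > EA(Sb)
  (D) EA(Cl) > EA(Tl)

The general trend: electron affinity increases across a period and decreases down a group.
(A) Se (period 4, group 16) vs K (period 4, group 1): the stated order agrees with the simple trend.
(B) Ge (period 4, group 14) vs Ga (period 4, group 13): the stated order agrees with the simple trend.
(C) Sn (period 5, group 14) vs Sb (period 5, group 15): the stated order contradicts the simple trend.
(D) Cl (period 3, group 17) vs Tl (period 6, group 13): the stated order agrees with the simple trend.
The exception is (C): adding an electron to Sb's half-filled 5p³ is unfavourable, so Sn has the more exothermic EA.

(C)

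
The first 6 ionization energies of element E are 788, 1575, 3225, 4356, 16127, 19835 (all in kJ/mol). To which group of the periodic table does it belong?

Group 14

Look for the largest jump between consecutive ionization energies: IE5/IE4 ≈ 3.7, far larger than any earlier ratio.
That jump marks the point where a core electron is being removed. So the atom has 4 valence electrons.
A main-group element with 4 valence electrons is in group 14.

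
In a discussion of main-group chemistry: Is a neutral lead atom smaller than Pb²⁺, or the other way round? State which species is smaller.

Forming Pb²⁺ removes 2 electrons from Pb. Fewer electrons for the same nuclear charge means less shielding and a higher Z_eff on the remaining electrons.
A cation is smaller than its parent atom: Pb²⁺ < Pb.

Pb²⁺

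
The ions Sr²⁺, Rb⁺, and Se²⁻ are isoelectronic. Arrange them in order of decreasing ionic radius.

Se²⁻ > Rb⁺ > Sr²⁺

All of these have 36 electrons, so size is governed by nuclear charge alone: the more protons, the stronger the pull on the same electron cloud, and the smaller the ion.
Nuclear charges: Sr²⁺ (Z=38), Rb⁺ (Z=37), Se²⁻ (Z=34).
Largest to smallest: Se²⁻ > Rb⁺ > Sr²⁺.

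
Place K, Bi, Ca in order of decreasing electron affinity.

Bi > K > Ca

K is in period 4, group 1; Ca is in period 4, group 2; Bi is in period 6, group 15.
Adding an electron releases more energy for atoms nearer the top right (short of the noble gases).
Neither a single period nor a single group — weigh both effects.
K > Ca: this pair runs against the simple trend — see the exception note.
Bi > K: period and group pull opposite ways; the across-period shift dominates (91 vs 48 kJ/mol).
Note the exception: K has a higher electron affinity than Ca, contrary to the simple trend — adding an electron to Ca (ns²) has to open a new, higher-energy np subshell, which is unfavourable.
Tabulated electron affinity (kJ/mol): K 48, Ca 2, Bi 91.
So from highest to lowest: Bi > K > Ca.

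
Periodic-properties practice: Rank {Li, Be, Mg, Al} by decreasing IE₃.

IE_3 is the cost of taking one more electron from the +2 cation: Li²⁺ is already 1 electron into the core; Be²⁺ is the bare [He] core; Mg²⁺ is the bare [Ne] core; Al²⁺ still has 1 valence electron.
Core electrons are held far more tightly than valence electrons, so Mg, Li and Be top the IE_3 order.
Approximate IE_3 values (kJ/mol): Li 11815, Be 14849, Mg 7733, Al 2745.
Putting it together, IE_3: Al < Mg < Li < Be.

Be > Li > Mg > Al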